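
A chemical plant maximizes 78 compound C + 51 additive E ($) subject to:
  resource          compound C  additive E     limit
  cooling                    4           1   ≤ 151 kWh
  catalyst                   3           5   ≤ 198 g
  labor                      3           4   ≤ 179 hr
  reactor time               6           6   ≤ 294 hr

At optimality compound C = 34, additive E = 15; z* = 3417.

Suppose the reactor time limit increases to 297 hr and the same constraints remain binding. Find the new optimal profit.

At the optimum: cooling uses 151 of 151 (binding); catalyst uses 177 of 198 (slack = 21); labor uses 162 of 179 (slack = 17); reactor time uses 294 of 294 (binding).
Since catalyst, labor are not tight, their duals are 0.
Dual feasibility on the basic columns requires 4·y_cooling + 6·y_reactor time = 78, 1·y_cooling + 6·y_reactor time = 51.
This yields shadow prices y_cooling = 9, y_reactor time = 7.
Δz = y_reactor time·Δb = 7 × (3) = 21, so new z* = 3417 + 21 = 3438.

3438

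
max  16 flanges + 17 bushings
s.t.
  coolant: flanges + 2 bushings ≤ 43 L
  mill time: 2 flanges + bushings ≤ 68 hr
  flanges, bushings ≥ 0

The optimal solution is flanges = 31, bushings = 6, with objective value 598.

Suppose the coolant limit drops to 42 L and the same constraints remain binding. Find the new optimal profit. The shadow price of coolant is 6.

Δb = -1, so new z* = 598 + (6)·(-1) = 598 − 6 = 592.

592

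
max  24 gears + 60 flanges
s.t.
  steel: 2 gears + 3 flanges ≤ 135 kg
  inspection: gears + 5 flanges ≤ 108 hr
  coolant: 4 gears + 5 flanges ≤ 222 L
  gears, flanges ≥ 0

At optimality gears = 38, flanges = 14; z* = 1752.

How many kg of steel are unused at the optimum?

steel used = 2·38 + 3·14 = 118; slack = 135 − 118 = 17.

17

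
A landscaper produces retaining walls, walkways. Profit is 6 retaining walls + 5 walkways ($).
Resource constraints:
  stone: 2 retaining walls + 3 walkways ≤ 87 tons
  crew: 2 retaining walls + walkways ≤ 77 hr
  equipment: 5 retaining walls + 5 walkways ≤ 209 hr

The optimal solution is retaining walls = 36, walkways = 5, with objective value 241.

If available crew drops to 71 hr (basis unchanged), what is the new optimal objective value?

Check each constraint at x*: stone 87/87 (tight); crew 77/77 (tight); equipment 205/209 (slack 4).
Slack constraints have shadow price 0 (complementary slackness).
From A_Bᵀ y = c: 2·y_stone + 2·y_crew = 6; 3·y_stone + 1·y_crew = 5.
This yields shadow prices y_stone = 1, y_crew = 2.
Δz = y_crew·Δb = 2 × (-6) = -12, so new z* = 241 − 12 = 229.

229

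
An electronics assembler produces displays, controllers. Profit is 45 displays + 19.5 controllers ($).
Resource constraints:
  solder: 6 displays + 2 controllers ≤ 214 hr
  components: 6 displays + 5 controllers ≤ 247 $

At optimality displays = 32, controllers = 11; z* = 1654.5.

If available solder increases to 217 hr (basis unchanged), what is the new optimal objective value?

Check each constraint at x*: solder 214/214 (tight); components 247/247 (tight).
From A_Bᵀ y = c: 6·y_solder + 6·y_components = 45; 2·y_solder + 5·y_components = 19.5.
This yields shadow prices y_solder = 6, y_components = 1.5.
Δz = y_solder·Δb = 6 × (3) = 18, so new z* = 1654.5 + 18 = 1672.5.

1672.5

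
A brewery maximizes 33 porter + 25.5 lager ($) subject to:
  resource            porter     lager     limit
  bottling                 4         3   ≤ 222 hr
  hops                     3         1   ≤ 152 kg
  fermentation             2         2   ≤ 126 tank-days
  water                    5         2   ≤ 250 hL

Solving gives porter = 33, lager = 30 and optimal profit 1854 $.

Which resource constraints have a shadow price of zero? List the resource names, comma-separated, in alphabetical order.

hops, water

bottling: 222/222 (binding)
hops: 129/152 (slack 23)
fermentation: 126/126 (binding)
water: 225/250 (slack 25)
By complementary slackness, a constraint with positive slack has shadow price 0 → hops, water.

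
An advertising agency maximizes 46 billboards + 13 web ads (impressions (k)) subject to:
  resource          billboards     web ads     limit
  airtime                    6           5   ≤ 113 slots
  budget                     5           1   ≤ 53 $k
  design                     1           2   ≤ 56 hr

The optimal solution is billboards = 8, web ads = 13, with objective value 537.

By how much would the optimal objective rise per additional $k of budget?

Binding: airtime and budget. Non-binding: design (22 unused).
Since design is not tight, its dual is 0.
From A_Bᵀ y = c: 6·y_airtime + 5·y_budget = 46; 5·y_airtime + 1·y_budget = 13.
→ y_airtime = 1 and y_budget = 8.
Shadow price of budget = 8.

8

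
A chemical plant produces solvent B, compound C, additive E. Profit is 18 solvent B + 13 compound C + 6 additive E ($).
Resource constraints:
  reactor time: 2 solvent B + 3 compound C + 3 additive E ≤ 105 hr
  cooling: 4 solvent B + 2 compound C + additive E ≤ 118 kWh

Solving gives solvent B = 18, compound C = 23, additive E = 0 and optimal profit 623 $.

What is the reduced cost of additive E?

At the optimum: reactor time uses 105 of 105 (binding); cooling uses 118 of 118 (binding).
From A_Bᵀ y = c: 2·y_reactor time + 4·y_cooling = 18; 3·y_reactor time + 2·y_cooling = 13.
→ y_reactor time = 2 and y_cooling = 3.5.
Reduced cost of additive E: c₃ − yᵀa₃ = 6 − (2·3 + 3.5·1) = 6 − 9.5 = -3.5.

-3.5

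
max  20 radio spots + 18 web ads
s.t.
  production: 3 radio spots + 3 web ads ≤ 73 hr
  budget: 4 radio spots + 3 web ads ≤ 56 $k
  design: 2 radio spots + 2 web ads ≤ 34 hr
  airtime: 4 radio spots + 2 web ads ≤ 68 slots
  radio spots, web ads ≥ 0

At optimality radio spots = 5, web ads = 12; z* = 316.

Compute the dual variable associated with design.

Check each constraint at x*: production 51/73 (slack 22); budget 56/56 (tight); design 34/34 (tight); airtime 44/68 (slack 24).
Since production, airtime are not tight, their duals are 0.
Dual feasibility on the basic columns requires 4·y_budget + 2·y_design = 20, 3·y_budget + 2·y_design = 18.
Solving: y_budget = 2, y_design = 6.
Shadow price of design = 6.

6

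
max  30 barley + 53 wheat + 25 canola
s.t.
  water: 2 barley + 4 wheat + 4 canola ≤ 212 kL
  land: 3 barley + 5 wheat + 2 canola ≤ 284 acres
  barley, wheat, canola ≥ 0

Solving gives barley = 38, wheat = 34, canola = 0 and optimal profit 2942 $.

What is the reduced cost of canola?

-7

Check each constraint at x*: water 212/212 (tight); land 284/284 (tight).
The binding rows give the dual system: 2·y_water + 3·y_land = 30 and 4·y_water + 5·y_land = 53.
→ y_water = 4.5 and y_land = 7.
Reduced cost of canola: c₃ − yᵀa₃ = 25 − (4.5·4 + 7·2) = 25 − 32 = -7.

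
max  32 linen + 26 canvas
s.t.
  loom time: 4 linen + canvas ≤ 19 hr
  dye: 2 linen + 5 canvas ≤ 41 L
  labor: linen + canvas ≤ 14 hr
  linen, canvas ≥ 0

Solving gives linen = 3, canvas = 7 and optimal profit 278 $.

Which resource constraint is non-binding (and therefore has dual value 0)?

labor

loom time: 19/19 (binding)
dye: 41/41 (binding)
labor: 10/14 (slack 4)
By complementary slackness, a constraint with positive slack has shadow price 0 → labor.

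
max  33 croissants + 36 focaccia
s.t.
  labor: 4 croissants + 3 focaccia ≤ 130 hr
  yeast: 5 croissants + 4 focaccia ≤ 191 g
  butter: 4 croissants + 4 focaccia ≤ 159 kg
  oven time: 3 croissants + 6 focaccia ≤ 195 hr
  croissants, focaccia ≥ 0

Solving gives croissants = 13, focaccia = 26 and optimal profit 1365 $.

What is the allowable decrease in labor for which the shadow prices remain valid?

Binding constraints: labor, oven time. The basis is B = [[4,3],[3,6]] with det 15.
Per unit decrease in labor, x* moves by d = (-0.4, 0.2).
The basis stays optimal until croissants reaches 0; allowable decrease = 32.5 hr.

32.5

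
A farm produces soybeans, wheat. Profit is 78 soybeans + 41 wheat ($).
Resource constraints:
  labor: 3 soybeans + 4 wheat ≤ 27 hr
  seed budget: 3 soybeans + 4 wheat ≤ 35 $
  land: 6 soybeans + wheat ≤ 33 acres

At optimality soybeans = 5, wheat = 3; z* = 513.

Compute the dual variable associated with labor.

Check each constraint at x*: labor 27/27 (tight); seed budget 27/35 (slack 8); land 33/33 (tight).
By complementary slackness, y = 0 for the non-binding constraint.
The binding rows give the dual system: 3·y_labor + 6·y_land = 78 and 4·y_labor + 1·y_land = 41.
→ y_labor = 8 and y_land = 9.
Shadow price of labor = 8.

8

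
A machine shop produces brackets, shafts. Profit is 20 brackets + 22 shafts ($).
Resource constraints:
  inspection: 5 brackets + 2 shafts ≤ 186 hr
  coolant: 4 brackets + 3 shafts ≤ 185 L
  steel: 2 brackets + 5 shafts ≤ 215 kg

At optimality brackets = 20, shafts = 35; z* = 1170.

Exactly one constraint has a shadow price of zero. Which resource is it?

inspection

inspection: 170/186 (slack 16)
coolant: 185/185 (binding)
steel: 215/215 (binding)
By complementary slackness, a constraint with positive slack has shadow price 0 → inspection.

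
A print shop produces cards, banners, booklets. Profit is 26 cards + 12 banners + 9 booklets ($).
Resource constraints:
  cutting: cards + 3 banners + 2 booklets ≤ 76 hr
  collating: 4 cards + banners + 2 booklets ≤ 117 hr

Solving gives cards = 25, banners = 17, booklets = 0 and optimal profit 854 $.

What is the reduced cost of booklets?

-7

At the optimum: cutting uses 76 of 76 (binding); collating uses 117 of 117 (binding).
From A_Bᵀ y = c: 1·y_cutting + 4·y_collating = 26; 3·y_cutting + 1·y_collating = 12.
Solving: y_cutting = 2, y_collating = 6.
Reduced cost of booklets: c₃ − yᵀa₃ = 9 − (2·2 + 6·2) = 9 − 16 = -7.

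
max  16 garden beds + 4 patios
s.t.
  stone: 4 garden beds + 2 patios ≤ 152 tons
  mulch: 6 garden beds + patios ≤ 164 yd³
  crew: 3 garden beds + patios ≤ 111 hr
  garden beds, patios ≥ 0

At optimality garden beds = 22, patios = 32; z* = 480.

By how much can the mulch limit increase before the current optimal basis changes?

Binding constraints: stone, mulch. The basis is B = [[4,2],[6,1]] with det -8.
Per unit increase in mulch, x* moves by d = (0.25, -0.5).
The basis stays optimal until crew becomes binding; allowable increase = 52 yd³.

52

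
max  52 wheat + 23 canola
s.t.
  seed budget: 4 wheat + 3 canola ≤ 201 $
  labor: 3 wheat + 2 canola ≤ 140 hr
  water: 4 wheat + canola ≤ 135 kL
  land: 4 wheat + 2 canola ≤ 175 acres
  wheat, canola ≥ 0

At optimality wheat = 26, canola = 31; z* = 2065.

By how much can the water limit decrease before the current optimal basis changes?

20

Binding constraints: labor, water. The basis is B = [[3,2],[4,1]] with det -5.
Per unit decrease in water, x* moves by d = (-0.4, 0.6).
The basis stays optimal until seed budget becomes binding; allowable decrease = 20 kL.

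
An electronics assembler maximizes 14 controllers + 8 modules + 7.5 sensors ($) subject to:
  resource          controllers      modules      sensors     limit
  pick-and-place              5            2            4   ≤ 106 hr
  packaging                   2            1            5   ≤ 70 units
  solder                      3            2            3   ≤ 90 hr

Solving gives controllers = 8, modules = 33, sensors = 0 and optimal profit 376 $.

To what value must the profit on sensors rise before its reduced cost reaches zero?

13

Binding: pick-and-place and solder. Non-binding: packaging (21 unused).
Slack constraints have shadow price 0 (complementary slackness).
The binding rows give the dual system: 5·y_pick-and-place + 3·y_solder = 14 and 2·y_pick-and-place + 2·y_solder = 8.
→ y_pick-and-place = 1 and y_solder = 3.
sensors enters the basis when its profit ≥ yᵀa₃ = 1·4 + 3·3 = 13.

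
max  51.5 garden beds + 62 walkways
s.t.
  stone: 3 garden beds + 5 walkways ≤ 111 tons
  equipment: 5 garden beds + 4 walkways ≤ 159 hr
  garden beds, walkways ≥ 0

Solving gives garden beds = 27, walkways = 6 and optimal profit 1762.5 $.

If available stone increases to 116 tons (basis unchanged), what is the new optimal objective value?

Check each constraint at x*: stone 111/111 (tight); equipment 159/159 (tight).
From A_Bᵀ y = c: 3·y_stone + 5·y_equipment = 51.5; 5·y_stone + 4·y_equipment = 62.
This yields shadow prices y_stone = 8, y_equipment = 5.5.
Δz = y_stone·Δb = 8 × (5) = 40, so new z* = 1762.5 + 40 = 1802.5.

1802.5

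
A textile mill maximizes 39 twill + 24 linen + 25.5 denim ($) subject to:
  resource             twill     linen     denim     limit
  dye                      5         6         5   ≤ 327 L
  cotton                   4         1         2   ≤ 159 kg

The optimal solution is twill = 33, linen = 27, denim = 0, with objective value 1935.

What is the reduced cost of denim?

Check each constraint at x*: dye 327/327 (tight); cotton 159/159 (tight).
From A_Bᵀ y = c: 5·y_dye + 4·y_cotton = 39; 6·y_dye + 1·y_cotton = 24.
Solving: y_dye = 3, y_cotton = 6.
Reduced cost of denim: c₃ − yᵀa₃ = 25.5 − (3·5 + 6·2) = 25.5 − 27 = -1.5.

-1.5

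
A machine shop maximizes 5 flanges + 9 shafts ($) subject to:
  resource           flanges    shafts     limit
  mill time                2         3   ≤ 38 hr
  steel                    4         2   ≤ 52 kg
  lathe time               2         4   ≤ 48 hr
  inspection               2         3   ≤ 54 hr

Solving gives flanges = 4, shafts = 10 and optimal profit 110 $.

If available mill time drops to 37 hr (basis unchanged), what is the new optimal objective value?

109

Binding: mill time and lathe time. Non-binding: steel (16 unused), inspection (16 unused).
Since steel, inspection are not tight, their duals are 0.
Dual feasibility on the basic columns requires 2·y_mill time + 2·y_lathe time = 5, 3·y_mill time + 4·y_lathe time = 9.
Solving: y_mill time = 1, y_lathe time = 1.5.
Δz = y_mill time·Δb = 1 × (-1) = -1, so new z* = 110 − 1 = 109.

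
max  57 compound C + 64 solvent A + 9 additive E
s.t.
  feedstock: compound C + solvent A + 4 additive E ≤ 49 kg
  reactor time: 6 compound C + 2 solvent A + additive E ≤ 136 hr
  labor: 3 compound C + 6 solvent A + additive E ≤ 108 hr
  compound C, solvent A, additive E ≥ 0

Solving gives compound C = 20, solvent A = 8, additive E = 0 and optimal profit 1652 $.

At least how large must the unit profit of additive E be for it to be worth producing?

14

At the optimum: feedstock uses 28 of 49 (slack = 21); reactor time uses 136 of 136 (binding); labor uses 108 of 108 (binding).
Since feedstock is not tight, its dual is 0.
The binding rows give the dual system: 6·y_reactor time + 3·y_labor = 57 and 2·y_reactor time + 6·y_labor = 64.
→ y_reactor time = 5 and y_labor = 9.
additive E enters the basis when its profit ≥ yᵀa₃ = 5·1 + 9·1 = 14.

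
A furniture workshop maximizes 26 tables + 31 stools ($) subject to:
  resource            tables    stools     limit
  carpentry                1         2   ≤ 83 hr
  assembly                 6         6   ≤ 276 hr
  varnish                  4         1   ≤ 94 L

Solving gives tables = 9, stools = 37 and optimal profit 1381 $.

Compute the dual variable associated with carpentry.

5

Check each constraint at x*: carpentry 83/83 (tight); assembly 276/276 (tight); varnish 73/94 (slack 21).
Since varnish is not tight, its dual is 0.
Dual feasibility on the basic columns requires 1·y_carpentry + 6·y_assembly = 26, 2·y_carpentry + 6·y_assembly = 31.
This yields shadow prices y_carpentry = 5, y_assembly = 3.5.
Shadow price of carpentry = 5.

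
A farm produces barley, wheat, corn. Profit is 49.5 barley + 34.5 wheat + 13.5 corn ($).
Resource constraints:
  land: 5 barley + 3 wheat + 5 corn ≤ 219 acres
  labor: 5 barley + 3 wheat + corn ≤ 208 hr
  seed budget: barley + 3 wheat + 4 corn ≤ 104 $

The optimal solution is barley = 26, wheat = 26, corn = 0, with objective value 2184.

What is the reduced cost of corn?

Check each constraint at x*: land 208/219 (slack 11); labor 208/208 (tight); seed budget 104/104 (tight).
Since land is not tight, its dual is 0.
From A_Bᵀ y = c: 5·y_labor + 1·y_seed budget = 49.5; 3·y_labor + 3·y_seed budget = 34.5.
Solving: y_labor = 9.5, y_seed budget = 2.
Reduced cost of corn: c₃ − yᵀa₃ = 13.5 − (9.5·1 + 2·4) = 13.5 − 17.5 = -4.

-4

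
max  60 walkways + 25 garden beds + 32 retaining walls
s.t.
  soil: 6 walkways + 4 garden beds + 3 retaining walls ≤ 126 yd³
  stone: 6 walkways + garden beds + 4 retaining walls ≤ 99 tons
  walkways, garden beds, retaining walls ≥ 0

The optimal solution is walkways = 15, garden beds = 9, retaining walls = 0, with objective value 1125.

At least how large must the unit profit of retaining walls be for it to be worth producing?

Check each constraint at x*: soil 126/126 (tight); stone 99/99 (tight).
From A_Bᵀ y = c: 6·y_soil + 6·y_stone = 60; 4·y_soil + 1·y_stone = 25.
→ y_soil = 5 and y_stone = 5.
retaining walls enters the basis when its profit ≥ yᵀa₃ = 5·3 + 5·4 = 35.

35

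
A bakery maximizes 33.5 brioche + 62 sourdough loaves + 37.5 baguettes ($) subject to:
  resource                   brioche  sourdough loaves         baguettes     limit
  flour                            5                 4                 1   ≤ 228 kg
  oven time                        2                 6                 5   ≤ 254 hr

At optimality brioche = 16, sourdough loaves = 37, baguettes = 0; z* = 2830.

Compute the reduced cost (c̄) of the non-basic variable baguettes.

Check each constraint at x*: flour 228/228 (tight); oven time 254/254 (tight).
From A_Bᵀ y = c: 5·y_flour + 2·y_oven time = 33.5; 4·y_flour + 6·y_oven time = 62.
Solving: y_flour = 3.5, y_oven time = 8.
Reduced cost of baguettes: c₃ − yᵀa₃ = 37.5 − (3.5·1 + 8·5) = 37.5 − 43.5 = -6.

-6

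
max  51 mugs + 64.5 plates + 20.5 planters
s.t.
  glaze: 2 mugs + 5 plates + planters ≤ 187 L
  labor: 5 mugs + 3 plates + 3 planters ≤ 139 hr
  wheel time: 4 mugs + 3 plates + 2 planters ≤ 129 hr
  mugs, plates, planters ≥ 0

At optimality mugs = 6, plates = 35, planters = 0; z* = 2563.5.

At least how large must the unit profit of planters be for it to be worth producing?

25.5

Check each constraint at x*: glaze 187/187 (tight); labor 135/139 (slack 4); wheel time 129/129 (tight).
Slack constraints have shadow price 0 (complementary slackness).
Dual feasibility on the basic columns requires 2·y_glaze + 4·y_wheel time = 51, 5·y_glaze + 3·y_wheel time = 64.5.
→ y_glaze = 7.5 and y_wheel time = 9.
planters enters the basis when its profit ≥ yᵀa₃ = 7.5·1 + 9·2 = 25.5.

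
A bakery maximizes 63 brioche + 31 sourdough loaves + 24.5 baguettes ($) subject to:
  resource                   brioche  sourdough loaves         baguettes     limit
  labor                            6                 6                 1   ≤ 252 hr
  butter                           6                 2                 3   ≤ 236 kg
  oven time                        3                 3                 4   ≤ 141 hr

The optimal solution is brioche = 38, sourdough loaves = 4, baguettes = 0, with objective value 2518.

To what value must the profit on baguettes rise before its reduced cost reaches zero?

Binding: labor and butter. Non-binding: oven time (15 unused).
By complementary slackness, y = 0 for the non-binding constraint.
Dual feasibility on the basic columns requires 6·y_labor + 6·y_butter = 63, 6·y_labor + 2·y_butter = 31.
→ y_labor = 2.5 and y_butter = 8.
baguettes enters the basis when its profit ≥ yᵀa₃ = 2.5·1 + 8·3 = 26.5.

26.5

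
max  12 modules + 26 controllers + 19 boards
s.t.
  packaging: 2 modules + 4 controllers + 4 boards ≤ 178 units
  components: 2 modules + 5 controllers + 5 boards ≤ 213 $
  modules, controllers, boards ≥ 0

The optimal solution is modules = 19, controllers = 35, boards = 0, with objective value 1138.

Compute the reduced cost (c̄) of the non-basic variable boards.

-7

Check each constraint at x*: packaging 178/178 (tight); components 213/213 (tight).
The binding rows give the dual system: 2·y_packaging + 2·y_components = 12 and 4·y_packaging + 5·y_components = 26.
→ y_packaging = 4 and y_components = 2.
Reduced cost of boards: c₃ − yᵀa₃ = 19 − (4·4 + 2·5) = 19 − 26 = -7.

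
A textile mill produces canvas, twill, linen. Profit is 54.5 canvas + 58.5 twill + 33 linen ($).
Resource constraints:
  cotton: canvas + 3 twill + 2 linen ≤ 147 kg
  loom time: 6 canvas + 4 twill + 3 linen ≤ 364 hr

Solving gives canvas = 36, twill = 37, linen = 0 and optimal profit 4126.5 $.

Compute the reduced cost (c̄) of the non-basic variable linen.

-8.5

At the optimum: cotton uses 147 of 147 (binding); loom time uses 364 of 364 (binding).
The binding rows give the dual system: 1·y_cotton + 6·y_loom time = 54.5 and 3·y_cotton + 4·y_loom time = 58.5.
Solving: y_cotton = 9.5, y_loom time = 7.5.
Reduced cost of linen: c₃ − yᵀa₃ = 33 − (9.5·2 + 7.5·3) = 33 − 41.5 = -8.5.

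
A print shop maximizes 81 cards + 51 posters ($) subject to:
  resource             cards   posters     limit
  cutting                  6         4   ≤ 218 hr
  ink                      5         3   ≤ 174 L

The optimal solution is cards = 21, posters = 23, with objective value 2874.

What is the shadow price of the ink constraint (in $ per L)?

9

At the optimum: cutting uses 218 of 218 (binding); ink uses 174 of 174 (binding).
Dual feasibility on the basic columns requires 6·y_cutting + 5·y_ink = 81, 4·y_cutting + 3·y_ink = 51.
→ y_cutting = 6 and y_ink = 9.
Shadow price of ink = 9.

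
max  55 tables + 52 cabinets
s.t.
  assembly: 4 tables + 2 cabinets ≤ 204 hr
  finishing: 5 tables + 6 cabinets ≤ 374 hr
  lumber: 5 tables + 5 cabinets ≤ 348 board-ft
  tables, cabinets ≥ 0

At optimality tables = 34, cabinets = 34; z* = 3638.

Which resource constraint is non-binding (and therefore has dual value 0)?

lumber

assembly: 204/204 (binding)
finishing: 374/374 (binding)
lumber: 340/348 (slack 8)
By complementary slackness, a constraint with positive slack has shadow price 0 → lumber.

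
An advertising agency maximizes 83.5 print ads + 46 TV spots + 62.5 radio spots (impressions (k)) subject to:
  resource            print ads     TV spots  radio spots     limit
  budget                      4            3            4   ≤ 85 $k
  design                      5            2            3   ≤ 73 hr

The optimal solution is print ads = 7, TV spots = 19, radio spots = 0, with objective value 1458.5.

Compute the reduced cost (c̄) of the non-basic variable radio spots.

-2

Both budget and design are binding at x*.
Dual feasibility on the basic columns requires 4·y_budget + 5·y_design = 83.5, 3·y_budget + 2·y_design = 46.
Solving: y_budget = 9, y_design = 9.5.
Reduced cost of radio spots: c₃ − yᵀa₃ = 62.5 − (9·4 + 9.5·3) = 62.5 − 64.5 = -2.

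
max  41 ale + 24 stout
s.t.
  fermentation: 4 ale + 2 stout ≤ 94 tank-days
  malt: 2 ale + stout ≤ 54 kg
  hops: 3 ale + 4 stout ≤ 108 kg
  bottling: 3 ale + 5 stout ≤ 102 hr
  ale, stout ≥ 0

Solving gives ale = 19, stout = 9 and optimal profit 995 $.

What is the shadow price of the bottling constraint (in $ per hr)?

1

Binding: fermentation and bottling. Non-binding: malt (7 unused), hops (15 unused).
Slack constraints have shadow price 0 (complementary slackness).
The binding rows give the dual system: 4·y_fermentation + 3·y_bottling = 41 and 2·y_fermentation + 5·y_bottling = 24.
→ y_fermentation = 9.5 and y_bottling = 1.
Shadow price of bottling = 1.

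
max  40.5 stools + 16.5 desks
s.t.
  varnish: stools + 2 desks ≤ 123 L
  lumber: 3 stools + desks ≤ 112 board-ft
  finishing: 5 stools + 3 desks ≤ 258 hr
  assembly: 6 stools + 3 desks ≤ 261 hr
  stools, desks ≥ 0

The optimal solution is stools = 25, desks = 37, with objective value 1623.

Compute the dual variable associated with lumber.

At the optimum: varnish uses 99 of 123 (slack = 24); lumber uses 112 of 112 (binding); finishing uses 236 of 258 (slack = 22); assembly uses 261 of 261 (binding).
Slack constraints have shadow price 0 (complementary slackness).
From A_Bᵀ y = c: 3·y_lumber + 6·y_assembly = 40.5; 1·y_lumber + 3·y_assembly = 16.5.
→ y_lumber = 7.5 and y_assembly = 3.
Shadow price of lumber = 7.5.

7.5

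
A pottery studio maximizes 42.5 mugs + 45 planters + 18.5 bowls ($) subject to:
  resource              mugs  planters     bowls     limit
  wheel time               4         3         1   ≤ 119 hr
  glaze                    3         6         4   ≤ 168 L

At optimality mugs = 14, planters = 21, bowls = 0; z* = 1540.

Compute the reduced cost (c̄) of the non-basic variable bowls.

Both wheel time and glaze are binding at x*.
Dual feasibility on the basic columns requires 4·y_wheel time + 3·y_glaze = 42.5, 3·y_wheel time + 6·y_glaze = 45.
Solving: y_wheel time = 8, y_glaze = 3.5.
Reduced cost of bowls: c₃ − yᵀa₃ = 18.5 − (8·1 + 3.5·4) = 18.5 − 22 = -3.5.

-3.5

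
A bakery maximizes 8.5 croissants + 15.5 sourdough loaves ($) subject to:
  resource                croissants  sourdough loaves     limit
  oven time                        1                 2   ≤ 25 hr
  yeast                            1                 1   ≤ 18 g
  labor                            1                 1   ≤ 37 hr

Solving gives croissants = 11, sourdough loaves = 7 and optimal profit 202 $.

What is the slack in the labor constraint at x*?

labor used = 1·11 + 1·7 = 18; slack = 37 − 18 = 19.

19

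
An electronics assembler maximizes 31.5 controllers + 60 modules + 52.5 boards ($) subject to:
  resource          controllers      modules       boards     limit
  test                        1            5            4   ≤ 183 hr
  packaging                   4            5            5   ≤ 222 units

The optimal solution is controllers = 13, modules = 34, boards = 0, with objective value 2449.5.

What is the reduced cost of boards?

-2

Both test and packaging are binding at x*.
The binding rows give the dual system: 1·y_test + 4·y_packaging = 31.5 and 5·y_test + 5·y_packaging = 60.
This yields shadow prices y_test = 5.5, y_packaging = 6.5.
Reduced cost of boards: c₃ − yᵀa₃ = 52.5 − (5.5·4 + 6.5·5) = 52.5 − 54.5 = -2.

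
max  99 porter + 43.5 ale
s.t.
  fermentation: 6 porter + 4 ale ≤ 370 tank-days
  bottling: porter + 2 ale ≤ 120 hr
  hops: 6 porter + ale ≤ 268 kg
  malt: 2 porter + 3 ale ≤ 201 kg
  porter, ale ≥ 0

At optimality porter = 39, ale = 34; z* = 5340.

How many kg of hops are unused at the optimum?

0

hops used = 6·39 + 1·34 = 268; slack = 268 − 268 = 0.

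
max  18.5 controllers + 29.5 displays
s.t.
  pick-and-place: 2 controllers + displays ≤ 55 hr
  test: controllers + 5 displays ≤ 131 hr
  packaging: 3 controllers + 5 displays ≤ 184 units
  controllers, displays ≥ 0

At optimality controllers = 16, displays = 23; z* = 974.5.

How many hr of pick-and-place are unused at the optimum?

pick-and-place used = 2·16 + 1·23 = 55; slack = 55 − 55 = 0.

0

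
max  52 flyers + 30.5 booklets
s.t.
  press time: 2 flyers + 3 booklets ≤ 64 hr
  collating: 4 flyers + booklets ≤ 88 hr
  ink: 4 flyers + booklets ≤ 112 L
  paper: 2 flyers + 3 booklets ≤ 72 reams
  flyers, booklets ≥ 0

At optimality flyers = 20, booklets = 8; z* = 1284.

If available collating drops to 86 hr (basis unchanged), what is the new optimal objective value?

1265

Check each constraint at x*: press time 64/64 (tight); collating 88/88 (tight); ink 88/112 (slack 24); paper 64/72 (slack 8).
Slack constraints have shadow price 0 (complementary slackness).
From A_Bᵀ y = c: 2·y_press time + 4·y_collating = 52; 3·y_press time + 1·y_collating = 30.5.
→ y_press time = 7 and y_collating = 9.5.
Δz = y_collating·Δb = 9.5 × (-2) = -19, so new z* = 1284 − 19 = 1265.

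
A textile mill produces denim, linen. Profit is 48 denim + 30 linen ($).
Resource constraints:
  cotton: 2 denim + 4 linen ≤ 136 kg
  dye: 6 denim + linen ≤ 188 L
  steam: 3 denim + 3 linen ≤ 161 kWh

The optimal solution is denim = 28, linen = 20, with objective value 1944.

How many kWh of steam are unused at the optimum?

17

steam used = 3·28 + 3·20 = 144; slack = 161 − 144 = 17.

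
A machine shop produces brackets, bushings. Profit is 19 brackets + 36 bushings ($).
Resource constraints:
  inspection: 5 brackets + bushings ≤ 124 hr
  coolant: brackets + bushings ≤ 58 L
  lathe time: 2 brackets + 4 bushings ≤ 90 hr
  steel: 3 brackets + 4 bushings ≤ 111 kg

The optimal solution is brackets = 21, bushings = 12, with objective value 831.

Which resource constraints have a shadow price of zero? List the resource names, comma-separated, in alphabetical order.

coolant, inspection

inspection: 117/124 (slack 7)
coolant: 33/58 (slack 25)
lathe time: 90/90 (binding)
steel: 111/111 (binding)
By complementary slackness, a constraint with positive slack has shadow price 0 → coolant, inspection.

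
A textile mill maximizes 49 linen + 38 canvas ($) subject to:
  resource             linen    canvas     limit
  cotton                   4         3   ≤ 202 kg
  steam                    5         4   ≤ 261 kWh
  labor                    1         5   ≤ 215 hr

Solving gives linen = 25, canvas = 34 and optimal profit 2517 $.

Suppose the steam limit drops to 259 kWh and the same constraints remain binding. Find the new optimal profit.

2507

Check each constraint at x*: cotton 202/202 (tight); steam 261/261 (tight); labor 195/215 (slack 20).
Slack constraints have shadow price 0 (complementary slackness).
Dual feasibility on the basic columns requires 4·y_cotton + 5·y_steam = 49, 3·y_cotton + 4·y_steam = 38.
This yields shadow prices y_cotton = 6, y_steam = 5.
Δz = y_steam·Δb = 5 × (-2) = -10, so new z* = 2517 − 10 = 2507.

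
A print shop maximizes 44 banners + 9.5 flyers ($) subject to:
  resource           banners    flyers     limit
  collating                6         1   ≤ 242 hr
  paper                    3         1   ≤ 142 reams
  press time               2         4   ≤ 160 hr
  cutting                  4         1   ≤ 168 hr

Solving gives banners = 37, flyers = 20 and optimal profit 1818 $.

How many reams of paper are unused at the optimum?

11

paper used = 3·37 + 1·20 = 131; slack = 142 − 131 = 11.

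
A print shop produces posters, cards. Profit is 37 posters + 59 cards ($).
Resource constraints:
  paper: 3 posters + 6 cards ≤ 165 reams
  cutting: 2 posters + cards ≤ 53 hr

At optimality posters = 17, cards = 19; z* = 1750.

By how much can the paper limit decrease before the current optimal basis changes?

Binding constraints: paper, cutting. The basis is B = [[3,6],[2,1]] with det -9.
Per unit decrease in paper, x* moves by d = (0.1111, -0.2222).
The basis stays optimal until cards reaches 0; allowable decrease = 85.5 reams.

85.5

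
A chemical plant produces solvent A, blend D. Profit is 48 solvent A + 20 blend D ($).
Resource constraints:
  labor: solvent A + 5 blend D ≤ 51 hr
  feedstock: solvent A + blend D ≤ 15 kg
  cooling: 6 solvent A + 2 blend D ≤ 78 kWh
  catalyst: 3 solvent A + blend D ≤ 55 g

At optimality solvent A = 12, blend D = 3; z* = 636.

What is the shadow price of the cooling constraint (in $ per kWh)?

Binding: feedstock and cooling. Non-binding: labor (24 unused), catalyst (16 unused).
By complementary slackness, y = 0 for the non-binding constraints.
Dual feasibility on the basic columns requires 1·y_feedstock + 6·y_cooling = 48, 1·y_feedstock + 2·y_cooling = 20.
Solving: y_feedstock = 6, y_cooling = 7.
Shadow price of cooling = 7.

7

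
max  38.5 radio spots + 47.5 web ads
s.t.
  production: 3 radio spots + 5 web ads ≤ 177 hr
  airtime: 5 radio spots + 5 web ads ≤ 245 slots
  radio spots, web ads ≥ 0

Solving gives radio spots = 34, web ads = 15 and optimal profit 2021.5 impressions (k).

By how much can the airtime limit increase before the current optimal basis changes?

50

Binding constraints: production, airtime. The basis is B = [[3,5],[5,5]] with det -10.
Per unit increase in airtime, x* moves by d = (0.5, -0.3).
The basis stays optimal until web ads reaches 0; allowable increase = 50 slots.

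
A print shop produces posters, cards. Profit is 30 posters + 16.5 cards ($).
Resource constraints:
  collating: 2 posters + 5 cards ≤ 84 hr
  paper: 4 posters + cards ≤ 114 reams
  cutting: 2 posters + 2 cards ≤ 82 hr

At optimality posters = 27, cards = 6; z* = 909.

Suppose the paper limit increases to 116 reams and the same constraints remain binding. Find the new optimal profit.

922

At the optimum: collating uses 84 of 84 (binding); paper uses 114 of 114 (binding); cutting uses 66 of 82 (slack = 16).
Slack constraints have shadow price 0 (complementary slackness).
From A_Bᵀ y = c: 2·y_collating + 4·y_paper = 30; 5·y_collating + 1·y_paper = 16.5.
This yields shadow prices y_collating = 2, y_paper = 6.5.
Δz = y_paper·Δb = 6.5 × (2) = 13, so new z* = 909 + 13 = 922.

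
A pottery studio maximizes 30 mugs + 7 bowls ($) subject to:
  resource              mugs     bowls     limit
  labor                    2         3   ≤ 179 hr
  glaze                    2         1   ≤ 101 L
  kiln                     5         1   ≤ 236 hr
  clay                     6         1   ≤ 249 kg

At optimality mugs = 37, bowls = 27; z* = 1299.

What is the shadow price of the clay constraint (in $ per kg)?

Check each constraint at x*: labor 155/179 (slack 24); glaze 101/101 (tight); kiln 212/236 (slack 24); clay 249/249 (tight).
Slack constraints have shadow price 0 (complementary slackness).
Dual feasibility on the basic columns requires 2·y_glaze + 6·y_clay = 30, 1·y_glaze + 1·y_clay = 7.
→ y_glaze = 3 and y_clay = 4.
Shadow price of clay = 4.

4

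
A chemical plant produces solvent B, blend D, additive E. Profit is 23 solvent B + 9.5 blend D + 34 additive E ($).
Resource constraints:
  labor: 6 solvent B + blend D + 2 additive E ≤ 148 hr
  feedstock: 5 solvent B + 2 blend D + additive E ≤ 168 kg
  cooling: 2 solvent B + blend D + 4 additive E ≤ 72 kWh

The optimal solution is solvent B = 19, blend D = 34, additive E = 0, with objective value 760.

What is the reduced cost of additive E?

Check each constraint at x*: labor 148/148 (tight); feedstock 163/168 (slack 5); cooling 72/72 (tight).
Slack constraints have shadow price 0 (complementary slackness).
Dual feasibility on the basic columns requires 6·y_labor + 2·y_cooling = 23, 1·y_labor + 1·y_cooling = 9.5.
Solving: y_labor = 1, y_cooling = 8.5.
Reduced cost of additive E: c₃ − yᵀa₃ = 34 − (1·2 + 8.5·4) = 34 − 36 = -2.

-2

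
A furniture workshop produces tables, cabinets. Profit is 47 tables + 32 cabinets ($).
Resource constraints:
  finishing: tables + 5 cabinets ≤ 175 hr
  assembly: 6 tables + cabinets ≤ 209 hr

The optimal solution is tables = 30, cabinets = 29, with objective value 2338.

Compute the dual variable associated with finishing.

Check each constraint at x*: finishing 175/175 (tight); assembly 209/209 (tight).
The binding rows give the dual system: 1·y_finishing + 6·y_assembly = 47 and 5·y_finishing + 1·y_assembly = 32.
This yields shadow prices y_finishing = 5, y_assembly = 7.
Shadow price of finishing = 5.

5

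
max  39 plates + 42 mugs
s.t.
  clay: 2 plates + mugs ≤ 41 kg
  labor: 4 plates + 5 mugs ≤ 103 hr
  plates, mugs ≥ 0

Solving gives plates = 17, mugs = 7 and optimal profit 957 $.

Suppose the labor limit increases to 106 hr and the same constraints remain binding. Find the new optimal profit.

At the optimum: clay uses 41 of 41 (binding); labor uses 103 of 103 (binding).
The binding rows give the dual system: 2·y_clay + 4·y_labor = 39 and 1·y_clay + 5·y_labor = 42.
This yields shadow prices y_clay = 4.5, y_labor = 7.5.
Δz = y_labor·Δb = 7.5 × (3) = 22.5, so new z* = 957 + 22.5 = 979.5.

979.5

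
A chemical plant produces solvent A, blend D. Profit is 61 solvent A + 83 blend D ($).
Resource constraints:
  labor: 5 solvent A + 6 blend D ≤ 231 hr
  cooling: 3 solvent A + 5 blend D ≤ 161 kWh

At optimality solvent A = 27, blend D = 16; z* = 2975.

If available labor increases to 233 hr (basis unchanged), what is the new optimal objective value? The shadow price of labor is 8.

Δb = 2, so new z* = 2975 + (8)·(2) = 2975 + 16 = 2991.

2991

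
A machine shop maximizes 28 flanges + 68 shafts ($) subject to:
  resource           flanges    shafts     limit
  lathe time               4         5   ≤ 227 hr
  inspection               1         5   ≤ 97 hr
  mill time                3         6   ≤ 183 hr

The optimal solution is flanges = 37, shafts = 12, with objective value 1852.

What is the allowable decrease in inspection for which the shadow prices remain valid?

Binding constraints: inspection, mill time. The basis is B = [[1,5],[3,6]] with det -9.
Per unit decrease in inspection, x* moves by d = (0.6667, -0.3333).
The basis stays optimal until lathe time becomes binding; allowable decrease = 19 hr.

19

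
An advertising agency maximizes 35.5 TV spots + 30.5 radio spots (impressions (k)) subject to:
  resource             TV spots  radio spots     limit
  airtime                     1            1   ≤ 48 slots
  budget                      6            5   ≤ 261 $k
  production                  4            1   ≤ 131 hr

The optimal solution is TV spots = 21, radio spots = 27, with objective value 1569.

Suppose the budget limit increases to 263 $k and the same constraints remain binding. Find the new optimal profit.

1579

Binding: airtime and budget. Non-binding: production (20 unused).
Since production is not tight, its dual is 0.
The binding rows give the dual system: 1·y_airtime + 6·y_budget = 35.5 and 1·y_airtime + 5·y_budget = 30.5.
→ y_airtime = 5.5 and y_budget = 5.
Δz = y_budget·Δb = 5 × (2) = 10, so new z* = 1569 + 10 = 1579.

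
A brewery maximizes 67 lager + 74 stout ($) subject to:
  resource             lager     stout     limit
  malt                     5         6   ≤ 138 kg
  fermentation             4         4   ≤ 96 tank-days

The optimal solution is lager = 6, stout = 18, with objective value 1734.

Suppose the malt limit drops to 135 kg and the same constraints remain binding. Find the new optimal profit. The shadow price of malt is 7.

1713

Δb = -3, so new z* = 1734 + (7)·(-3) = 1734 − 21 = 1713.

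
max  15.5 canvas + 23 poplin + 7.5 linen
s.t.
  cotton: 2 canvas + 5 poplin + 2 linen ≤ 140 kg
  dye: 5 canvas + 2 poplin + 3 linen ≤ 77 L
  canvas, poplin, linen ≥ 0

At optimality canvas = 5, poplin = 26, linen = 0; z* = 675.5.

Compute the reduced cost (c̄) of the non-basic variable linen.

-5

Check each constraint at x*: cotton 140/140 (tight); dye 77/77 (tight).
From A_Bᵀ y = c: 2·y_cotton + 5·y_dye = 15.5; 5·y_cotton + 2·y_dye = 23.
This yields shadow prices y_cotton = 4, y_dye = 1.5.
Reduced cost of linen: c₃ − yᵀa₃ = 7.5 − (4·2 + 1.5·3) = 7.5 − 12.5 = -5.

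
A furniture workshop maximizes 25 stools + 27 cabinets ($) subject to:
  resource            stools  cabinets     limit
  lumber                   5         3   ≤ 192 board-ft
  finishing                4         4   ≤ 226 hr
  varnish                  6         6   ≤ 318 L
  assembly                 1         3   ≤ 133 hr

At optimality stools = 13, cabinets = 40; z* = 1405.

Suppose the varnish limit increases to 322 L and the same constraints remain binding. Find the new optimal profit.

At the optimum: lumber uses 185 of 192 (slack = 7); finishing uses 212 of 226 (slack = 14); varnish uses 318 of 318 (binding); assembly uses 133 of 133 (binding).
Since lumber, finishing are not tight, their duals are 0.
Dual feasibility on the basic columns requires 6·y_varnish + 1·y_assembly = 25, 6·y_varnish + 3·y_assembly = 27.
This yields shadow prices y_varnish = 4, y_assembly = 1.
Δz = y_varnish·Δb = 4 × (4) = 16, so new z* = 1405 + 16 = 1421.

1421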